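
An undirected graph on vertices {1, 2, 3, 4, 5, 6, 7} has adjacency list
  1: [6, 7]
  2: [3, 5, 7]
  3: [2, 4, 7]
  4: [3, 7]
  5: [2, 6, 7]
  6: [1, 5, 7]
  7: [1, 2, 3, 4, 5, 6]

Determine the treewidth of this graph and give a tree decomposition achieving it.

The largest bag has 3 vertices, giving width 2; this decomposition certifies tw(G) ≤ 2. On the other hand G contains the 3-clique {1, 6, 7}. A clique must lie in a single bag of any decomposition, so no decomposition can have width below 2. Hence tw(G) = 2 exactly.

Treewidth 2.
One such decomposition:
Bags: B1 = {2, 5, 7}  B2 = {5, 6, 7}  B3 = {2, 3, 7}  B4 = {1, 6, 7}  B5 = {3, 4, 7}
Tree: B1–B2, B1–B3, B2–B4, B3–B5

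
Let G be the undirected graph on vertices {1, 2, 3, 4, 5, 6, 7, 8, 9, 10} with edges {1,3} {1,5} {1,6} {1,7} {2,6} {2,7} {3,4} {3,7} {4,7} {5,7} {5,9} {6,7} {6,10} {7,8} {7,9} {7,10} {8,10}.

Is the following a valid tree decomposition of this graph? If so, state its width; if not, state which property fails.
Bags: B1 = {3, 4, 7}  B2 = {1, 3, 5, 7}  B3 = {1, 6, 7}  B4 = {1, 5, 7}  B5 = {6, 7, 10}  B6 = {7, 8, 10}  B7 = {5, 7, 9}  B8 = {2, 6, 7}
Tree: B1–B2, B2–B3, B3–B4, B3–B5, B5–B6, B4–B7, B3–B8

No — bags containing vertex 5 are not connected in the tree.

A tree decomposition must satisfy three properties: every vertex lies in some bag; for every edge, both endpoints lie together in some bag; and for every vertex, the bags containing it form a connected subtree. Here bags containing vertex 5 are not connected in the tree, so the decomposition is invalid.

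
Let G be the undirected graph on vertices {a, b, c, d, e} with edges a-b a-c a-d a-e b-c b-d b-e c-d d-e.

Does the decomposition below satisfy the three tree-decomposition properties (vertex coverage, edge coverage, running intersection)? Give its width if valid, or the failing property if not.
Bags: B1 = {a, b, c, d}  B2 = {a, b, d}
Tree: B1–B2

A tree decomposition must satisfy three properties: every vertex lies in some bag; for every edge, both endpoints lie together in some bag; and for every vertex, the bags containing it form a connected subtree. Here vertex e appears in no bag, so the decomposition is invalid.

No — vertex e appears in no bag.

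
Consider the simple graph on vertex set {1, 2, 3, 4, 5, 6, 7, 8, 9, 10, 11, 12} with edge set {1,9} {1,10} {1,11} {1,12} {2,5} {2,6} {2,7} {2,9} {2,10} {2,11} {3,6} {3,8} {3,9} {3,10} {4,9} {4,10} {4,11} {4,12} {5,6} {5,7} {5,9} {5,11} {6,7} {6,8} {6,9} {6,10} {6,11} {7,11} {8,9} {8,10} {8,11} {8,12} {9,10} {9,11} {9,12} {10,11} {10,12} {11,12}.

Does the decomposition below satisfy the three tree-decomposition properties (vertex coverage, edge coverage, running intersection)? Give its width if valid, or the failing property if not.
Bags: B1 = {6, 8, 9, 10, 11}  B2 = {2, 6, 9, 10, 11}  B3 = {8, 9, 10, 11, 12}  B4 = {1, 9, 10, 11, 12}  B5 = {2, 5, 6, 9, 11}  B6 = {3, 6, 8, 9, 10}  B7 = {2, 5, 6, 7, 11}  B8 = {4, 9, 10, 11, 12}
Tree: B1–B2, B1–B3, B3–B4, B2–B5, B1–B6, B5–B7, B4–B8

Vertex coverage: the bags together contain {1, 2, 3, 4, 5, 6, 7, 8, 9, 10, 11, 12}, the full vertex set. Edge coverage: each edge of G has both endpoints in at least one bag. Running intersection: for every vertex, the bags containing it form a connected subtree. All three properties hold, so this is a valid tree decomposition of width max|bag| − 1 = 4, and hence tw(G) ≤ 4.

Yes; width 4.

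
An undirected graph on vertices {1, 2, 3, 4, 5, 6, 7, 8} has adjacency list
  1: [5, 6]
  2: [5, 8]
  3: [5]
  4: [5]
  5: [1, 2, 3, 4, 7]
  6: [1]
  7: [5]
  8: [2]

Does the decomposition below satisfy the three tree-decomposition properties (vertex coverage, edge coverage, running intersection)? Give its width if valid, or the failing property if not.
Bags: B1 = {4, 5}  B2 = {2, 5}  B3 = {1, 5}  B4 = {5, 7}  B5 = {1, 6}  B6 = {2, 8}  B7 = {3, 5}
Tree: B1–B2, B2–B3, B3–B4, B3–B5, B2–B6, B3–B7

Yes; width 1.

Checking the three conditions: (i) the bags cover all of {1, 2, 3, 4, 5, 6, 7, 8}; (ii) for each edge, some bag contains both endpoints; (iii) the bags containing any fixed vertex form a subtree. All hold, so the decomposition is valid with width 2 − 1 = 1.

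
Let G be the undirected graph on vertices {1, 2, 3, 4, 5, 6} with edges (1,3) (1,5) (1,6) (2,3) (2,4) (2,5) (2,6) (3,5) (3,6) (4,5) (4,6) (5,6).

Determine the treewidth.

A width-3 tree decomposition is:
Bags: B1 = {2, 3, 5, 6}  B2 = {1, 3, 5, 6}  B3 = {2, 4, 5, 6}
Tree: B1–B2, B1–B3
The largest bag has 4 vertices, giving width 3; this decomposition certifies tw(G) ≤ 3. On the other hand G contains the 4-clique {1, 3, 5, 6}. A clique must lie in a single bag of any decomposition, so no decomposition can have width below 3. Combining the bounds, tw(G) = 3.

3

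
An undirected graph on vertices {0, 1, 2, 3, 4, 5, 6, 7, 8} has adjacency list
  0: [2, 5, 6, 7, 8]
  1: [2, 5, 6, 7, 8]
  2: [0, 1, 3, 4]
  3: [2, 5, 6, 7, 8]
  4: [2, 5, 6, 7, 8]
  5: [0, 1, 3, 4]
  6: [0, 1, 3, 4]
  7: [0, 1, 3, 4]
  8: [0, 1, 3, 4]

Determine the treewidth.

4

A width-4 tree decomposition is:
Bags: B1 = {0, 1, 2, 3, 4}  B2 = {0, 1, 3, 4, 6}  B3 = {0, 1, 3, 4, 7}  B4 = {0, 1, 3, 4, 5}  B5 = {0, 1, 3, 4, 8}
Tree: B1–B2, B2–B3, B3–B4, B4–B5
The largest bag has 5 vertices, giving width 4; this decomposition certifies tw(G) ≤ 4. For the lower bound: the 5 vertex sets {2,4}, {0,6}, {3,7}, {1}, {5} are disjoint, each induces a connected subgraph, and every pair is joined by at least one edge of G. Contracting each set to a single vertex therefore yields K_{5} as a minor, and since treewidth is minor-monotone, tw(G) ≥ tw(K_{5}) = 4. Therefore the treewidth is 4.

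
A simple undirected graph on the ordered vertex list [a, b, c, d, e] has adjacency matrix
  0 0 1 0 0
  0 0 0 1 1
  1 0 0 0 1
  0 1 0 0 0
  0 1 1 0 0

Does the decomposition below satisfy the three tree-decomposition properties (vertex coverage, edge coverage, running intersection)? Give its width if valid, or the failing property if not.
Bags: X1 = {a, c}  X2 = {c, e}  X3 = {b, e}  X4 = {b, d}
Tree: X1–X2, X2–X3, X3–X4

Vertex coverage: the bags together contain {a, b, c, d, e}, the full vertex set. Edge coverage: each edge of G has both endpoints in at least one bag. Running intersection: for every vertex, the bags containing it form a connected subtree. All three properties hold, so this is a valid tree decomposition of width max|bag| − 1 = 1, and hence tw(G) ≤ 1.

Yes; width 1.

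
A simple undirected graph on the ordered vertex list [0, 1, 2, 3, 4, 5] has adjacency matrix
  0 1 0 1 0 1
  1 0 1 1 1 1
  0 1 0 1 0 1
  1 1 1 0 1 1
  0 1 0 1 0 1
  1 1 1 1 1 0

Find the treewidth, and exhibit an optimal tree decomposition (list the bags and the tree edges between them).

Treewidth 3.
One such decomposition:
Bags: B1 = {1, 2, 3, 5}  B2 = {0, 1, 3, 5}  B3 = {1, 3, 4, 5}
Tree: B1–B2, B2–B3

Each bag holds 4 vertices, so the decomposition has width 3, which upper-bounds the treewidth. Conversely, {0, 1, 3, 5} is a clique of size 4, and the vertices of any clique must share a bag in every tree decomposition; so some bag has ≥ 4 vertices and tw(G) ≥ 3. Hence tw(G) = 3 exactly.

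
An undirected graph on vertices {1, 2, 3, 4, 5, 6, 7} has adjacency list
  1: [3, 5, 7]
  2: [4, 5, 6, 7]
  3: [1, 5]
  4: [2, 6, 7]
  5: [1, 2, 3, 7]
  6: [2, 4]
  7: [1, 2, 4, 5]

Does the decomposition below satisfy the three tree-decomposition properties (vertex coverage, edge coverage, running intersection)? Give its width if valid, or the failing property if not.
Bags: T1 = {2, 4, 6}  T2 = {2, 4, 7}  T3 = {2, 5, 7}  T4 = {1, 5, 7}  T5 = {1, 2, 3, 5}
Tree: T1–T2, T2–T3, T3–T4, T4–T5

A tree decomposition must satisfy three properties: every vertex lies in some bag; for every edge, both endpoints lie together in some bag; and for every vertex, the bags containing it form a connected subtree. Here bags containing vertex 2 are not connected in the tree, so the decomposition is invalid.

No — bags containing vertex 2 are not connected in the tree.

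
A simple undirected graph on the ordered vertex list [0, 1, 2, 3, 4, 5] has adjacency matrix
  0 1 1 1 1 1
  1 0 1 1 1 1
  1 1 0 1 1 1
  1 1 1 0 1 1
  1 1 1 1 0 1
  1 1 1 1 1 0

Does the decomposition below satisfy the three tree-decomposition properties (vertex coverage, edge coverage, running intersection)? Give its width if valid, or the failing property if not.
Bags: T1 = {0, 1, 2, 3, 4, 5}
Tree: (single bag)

Yes; width 5.

Every vertex of G appears in some bag (union = {0, 1, 2, 3, 4, 5}); every edge is covered by a bag; and for each vertex v the set of bags containing v is connected in the bag tree. The decomposition is therefore valid. The largest bag has 6 vertices, so the width is 5.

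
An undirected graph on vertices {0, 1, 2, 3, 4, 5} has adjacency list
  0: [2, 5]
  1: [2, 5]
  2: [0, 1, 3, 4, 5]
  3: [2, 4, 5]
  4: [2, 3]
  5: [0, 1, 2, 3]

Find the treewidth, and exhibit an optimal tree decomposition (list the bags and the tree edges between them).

Treewidth 2.
One such decomposition:
Bags: B1 = {1, 2, 5}  B2 = {0, 2, 5}  B3 = {2, 3, 5}  B4 = {2, 3, 4}
Tree: B1–B2, B1–B3, B3–B4

Every bag has size at most 3, so the width is 3 − 1 = 2 and tw(G) ≤ 2. Conversely, {2, 3, 4} is a clique of size 3, and the vertices of any clique must share a bag in every tree decomposition; so some bag has ≥ 3 vertices and tw(G) ≥ 2. Hence tw(G) = 2 exactly.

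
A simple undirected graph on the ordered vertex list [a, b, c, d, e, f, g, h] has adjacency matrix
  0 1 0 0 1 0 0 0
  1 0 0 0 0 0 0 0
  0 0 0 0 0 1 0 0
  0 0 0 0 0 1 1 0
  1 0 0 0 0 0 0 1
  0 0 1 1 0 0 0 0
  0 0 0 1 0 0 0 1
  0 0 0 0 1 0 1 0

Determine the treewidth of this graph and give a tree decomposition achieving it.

Each bag holds 2 vertices, so the decomposition has width 1, which upper-bounds the treewidth. Since G has at least one edge (e.g. b–a), it is not an edgeless graph, so tw(G) ≥ 1. Hence tw(G) = 1 exactly.

Treewidth 1.
One optimal decomposition is:
Bags: B1 = {a, b}  B2 = {a, e}  B3 = {e, h}  B4 = {g, h}  B5 = {d, g}  B6 = {d, f}  B7 = {c, f}
Tree: B1–B2, B2–B3, B3–B4, B4–B5, B5–B6, B6–B7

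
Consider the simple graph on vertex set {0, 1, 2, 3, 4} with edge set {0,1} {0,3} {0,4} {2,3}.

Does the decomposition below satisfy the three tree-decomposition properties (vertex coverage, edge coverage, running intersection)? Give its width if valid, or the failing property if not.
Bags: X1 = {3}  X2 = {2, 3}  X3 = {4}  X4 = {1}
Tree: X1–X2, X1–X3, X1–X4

A tree decomposition must satisfy three properties: every vertex lies in some bag; for every edge, both endpoints lie together in some bag; and for every vertex, the bags containing it form a connected subtree. Here vertex 0 appears in no bag, so the decomposition is invalid.

No — vertex 0 appears in no bag.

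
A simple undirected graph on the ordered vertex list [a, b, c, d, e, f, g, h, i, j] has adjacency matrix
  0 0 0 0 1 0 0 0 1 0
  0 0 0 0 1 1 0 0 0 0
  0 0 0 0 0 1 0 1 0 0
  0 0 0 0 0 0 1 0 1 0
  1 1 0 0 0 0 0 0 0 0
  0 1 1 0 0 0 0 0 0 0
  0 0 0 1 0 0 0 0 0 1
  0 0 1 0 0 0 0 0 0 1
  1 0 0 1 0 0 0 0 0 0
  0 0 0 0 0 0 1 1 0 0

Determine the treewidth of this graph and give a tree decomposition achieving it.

Treewidth 2.
One optimal decomposition is:
Bags: B1 = {c, h, j}  B2 = {c, g, j}  B3 = {c, d, g}  B4 = {c, d, i}  B5 = {a, c, i}  B6 = {a, c, e}  B7 = {b, c, e}  B8 = {b, c, f}
Tree: B1–B2, B2–B3, B3–B4, B4–B5, B5–B6, B6–B7, B7–B8

Every bag has size at most 3, so the width is 3 − 1 = 2 and tw(G) ≤ 2. Since c–h–j–g–d–i–a–e–b–f–c is a cycle in G, G is not acyclic. Forests are exactly the graphs of treewidth ≤ 1, so tw(G) ≥ 2. Combining the bounds, tw(G) = 2.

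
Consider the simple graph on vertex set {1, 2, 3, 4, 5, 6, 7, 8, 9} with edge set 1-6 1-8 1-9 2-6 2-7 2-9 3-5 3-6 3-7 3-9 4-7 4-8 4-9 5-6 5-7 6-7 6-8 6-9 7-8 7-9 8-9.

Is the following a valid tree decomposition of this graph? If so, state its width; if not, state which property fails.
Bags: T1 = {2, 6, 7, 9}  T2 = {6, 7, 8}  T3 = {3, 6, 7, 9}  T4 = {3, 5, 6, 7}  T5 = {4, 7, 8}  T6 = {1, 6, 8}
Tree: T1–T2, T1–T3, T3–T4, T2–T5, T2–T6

No — edge (9,8) lies in no bag.

A tree decomposition must satisfy three properties: every vertex lies in some bag; for every edge, both endpoints lie together in some bag; and for every vertex, the bags containing it form a connected subtree. Here edge (9,8) lies in no bag, so the decomposition is invalid.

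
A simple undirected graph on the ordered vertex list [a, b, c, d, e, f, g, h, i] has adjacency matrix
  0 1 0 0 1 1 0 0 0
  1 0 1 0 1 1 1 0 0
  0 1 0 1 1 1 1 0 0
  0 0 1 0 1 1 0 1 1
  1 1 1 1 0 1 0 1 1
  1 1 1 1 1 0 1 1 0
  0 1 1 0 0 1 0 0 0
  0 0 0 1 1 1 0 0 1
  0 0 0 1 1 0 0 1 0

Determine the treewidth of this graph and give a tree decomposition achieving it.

Every bag has size at most 4, so the width is 4 − 1 = 3 and tw(G) ≤ 3. For the lower bound, the 4 vertices {b, c, f, g} are pairwise adjacent, and any tree decomposition puts a clique entirely inside one bag — forcing width ≥ 3. The upper and lower bounds meet at 3, so that is the treewidth.

Treewidth 3.
Bags: B1 = {c, d, e, f}  B2 = {b, c, e, f}  B3 = {b, c, f, g}  B4 = {d, e, f, h}  B5 = {a, b, e, f}  B6 = {d, e, h, i}
Tree: B1–B2, B2–B3, B1–B4, B2–B5, B4–B6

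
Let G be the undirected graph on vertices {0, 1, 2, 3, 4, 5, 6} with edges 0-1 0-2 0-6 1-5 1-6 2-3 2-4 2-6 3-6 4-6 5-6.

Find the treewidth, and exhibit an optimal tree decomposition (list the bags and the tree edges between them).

The largest bag has 3 vertices, giving width 2; this decomposition certifies tw(G) ≤ 2. On the other hand G contains the 3-clique {0, 1, 6}. A clique must lie in a single bag of any decomposition, so no decomposition can have width below 2. Therefore the treewidth is 2.

Treewidth 2.
One optimal decomposition is:
Bags: B1 = {0, 2, 6}  B2 = {2, 4, 6}  B3 = {0, 1, 6}  B4 = {2, 3, 6}  B5 = {1, 5, 6}
Tree: B1–B2, B1–B3, B2–B4, B3–B5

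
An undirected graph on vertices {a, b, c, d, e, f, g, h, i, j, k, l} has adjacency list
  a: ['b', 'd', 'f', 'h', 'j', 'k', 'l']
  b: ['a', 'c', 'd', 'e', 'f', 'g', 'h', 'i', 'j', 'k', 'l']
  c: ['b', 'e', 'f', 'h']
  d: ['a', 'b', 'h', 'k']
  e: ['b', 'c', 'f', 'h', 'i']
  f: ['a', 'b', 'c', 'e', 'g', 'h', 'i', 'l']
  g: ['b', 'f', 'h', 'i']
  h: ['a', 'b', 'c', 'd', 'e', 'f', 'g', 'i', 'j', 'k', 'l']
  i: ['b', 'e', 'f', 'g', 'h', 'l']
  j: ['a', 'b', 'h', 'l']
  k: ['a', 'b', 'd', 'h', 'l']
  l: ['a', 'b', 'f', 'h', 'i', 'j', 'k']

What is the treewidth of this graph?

A width-4 tree decomposition is:
Bags: B1 = {b, f, g, h, i}  B2 = {b, e, f, h, i}  B3 = {b, f, h, i, l}  B4 = {a, b, f, h, l}  B5 = {a, b, h, j, l}  B6 = {b, c, e, f, h}  B7 = {a, b, h, k, l}  B8 = {a, b, d, h, k}
Tree: B1–B2, B2–B3, B3–B4, B4–B5, B2–B6, B5–B7, B7–B8
The largest bag has 5 vertices, giving width 4; this decomposition certifies tw(G) ≤ 4. On the other hand G contains the 5-clique {a, b, d, h, k}. A clique must lie in a single bag of any decomposition, so no decomposition can have width below 4. Hence tw(G) = 4 exactly.

4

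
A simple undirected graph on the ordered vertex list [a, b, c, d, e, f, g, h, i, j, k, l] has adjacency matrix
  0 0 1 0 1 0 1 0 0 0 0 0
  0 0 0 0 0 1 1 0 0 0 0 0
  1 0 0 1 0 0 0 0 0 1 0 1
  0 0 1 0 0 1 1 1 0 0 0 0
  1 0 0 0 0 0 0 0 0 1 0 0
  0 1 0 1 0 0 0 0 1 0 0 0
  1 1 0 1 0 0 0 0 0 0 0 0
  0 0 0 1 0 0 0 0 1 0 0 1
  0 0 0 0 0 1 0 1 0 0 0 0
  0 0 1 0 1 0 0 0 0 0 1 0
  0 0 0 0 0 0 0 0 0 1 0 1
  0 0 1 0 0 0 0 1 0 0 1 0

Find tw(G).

A width-3 tree decomposition is:
Bags: B1 = {b, f, g, i}  B2 = {d, f, g, i}  B3 = {d, g, h, i}  B4 = {a, d, g, h}  B5 = {a, c, d, h}  B6 = {a, c, h, l}  B7 = {a, c, e, l}  B8 = {c, e, j, l}  B9 = {e, j, k, l}
Tree: B1–B2, B2–B3, B3–B4, B4–B5, B5–B6, B6–B7, B7–B8, B8–B9
Each bag holds 4 vertices, so the decomposition has width 3, which upper-bounds the treewidth. For the lower bound: the 4 vertex sets {b,f,i}, {g}, {d}, {a,c,h,l} are disjoint, each induces a connected subgraph, and every pair is joined by at least one edge of G. Contracting each set to a single vertex therefore yields K_{4} as a minor, and since treewidth is minor-monotone, tw(G) ≥ tw(K_{4}) = 3. Hence tw(G) = 3 exactly.

3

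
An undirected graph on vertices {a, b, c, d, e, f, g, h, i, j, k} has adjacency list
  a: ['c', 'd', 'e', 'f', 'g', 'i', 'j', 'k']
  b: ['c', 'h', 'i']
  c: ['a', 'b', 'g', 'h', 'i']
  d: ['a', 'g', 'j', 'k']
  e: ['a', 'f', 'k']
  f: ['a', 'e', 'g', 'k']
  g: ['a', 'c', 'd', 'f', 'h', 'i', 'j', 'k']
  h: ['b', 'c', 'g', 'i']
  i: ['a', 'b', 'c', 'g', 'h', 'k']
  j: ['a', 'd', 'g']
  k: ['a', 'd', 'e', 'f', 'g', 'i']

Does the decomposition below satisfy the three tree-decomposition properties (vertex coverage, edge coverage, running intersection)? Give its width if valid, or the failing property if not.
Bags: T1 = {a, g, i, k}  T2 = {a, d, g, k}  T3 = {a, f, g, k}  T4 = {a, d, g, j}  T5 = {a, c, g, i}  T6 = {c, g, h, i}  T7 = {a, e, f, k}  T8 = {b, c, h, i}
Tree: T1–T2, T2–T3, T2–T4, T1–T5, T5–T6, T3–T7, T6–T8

Yes; width 3.

Vertex coverage: the bags together contain {a, b, c, d, e, f, g, h, i, j, k}, the full vertex set. Edge coverage: each edge of G has both endpoints in at least one bag. Running intersection: for every vertex, the bags containing it form a connected subtree. All three properties hold, so this is a valid tree decomposition of width max|bag| − 1 = 3, and hence tw(G) ≤ 3.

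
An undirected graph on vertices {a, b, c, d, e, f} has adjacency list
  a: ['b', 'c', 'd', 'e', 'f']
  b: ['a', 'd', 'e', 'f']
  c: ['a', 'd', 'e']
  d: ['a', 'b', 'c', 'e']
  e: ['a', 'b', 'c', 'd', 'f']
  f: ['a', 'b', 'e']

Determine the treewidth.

3

A width-3 tree decomposition is:
Bags: B1 = {a, b, e, f}  B2 = {a, b, d, e}  B3 = {a, c, d, e}
Tree: B1–B2, B2–B3
The largest bag has 4 vertices, giving width 3; this decomposition certifies tw(G) ≤ 3. For the lower bound, the 4 vertices {a, c, d, e} are pairwise adjacent, and any tree decomposition puts a clique entirely inside one bag — forcing width ≥ 3. Therefore the treewidth is 3.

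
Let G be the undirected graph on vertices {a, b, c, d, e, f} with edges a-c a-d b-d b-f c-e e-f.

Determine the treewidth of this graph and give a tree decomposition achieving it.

Treewidth 2.
One optimal decomposition is:
Bags: B1 = {a, b, d}  B2 = {a, b, c}  B3 = {b, c, e}  B4 = {b, e, f}
Tree: B1–B2, B2–B3, B3–B4

Every bag has size at most 3, so the width is 3 − 1 = 2 and tw(G) ≤ 2. The edges b–d–a–c–e–f–b form a cycle, so G is not a tree and its treewidth is at least 2. Hence tw(G) = 2 exactly.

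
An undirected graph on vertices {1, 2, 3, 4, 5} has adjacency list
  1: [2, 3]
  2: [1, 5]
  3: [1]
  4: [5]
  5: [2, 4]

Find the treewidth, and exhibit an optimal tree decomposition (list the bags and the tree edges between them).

Treewidth 1.
One optimal decomposition is:
Bags: B1 = {4, 5}  B2 = {2, 5}  B3 = {1, 2}  B4 = {1, 3}
Tree: B1–B2, B2–B3, B3–B4

Each bag holds 2 vertices, so the decomposition has width 1, which upper-bounds the treewidth. G has an edge, so its treewidth is at least 1. Combining the bounds, tw(G) = 1.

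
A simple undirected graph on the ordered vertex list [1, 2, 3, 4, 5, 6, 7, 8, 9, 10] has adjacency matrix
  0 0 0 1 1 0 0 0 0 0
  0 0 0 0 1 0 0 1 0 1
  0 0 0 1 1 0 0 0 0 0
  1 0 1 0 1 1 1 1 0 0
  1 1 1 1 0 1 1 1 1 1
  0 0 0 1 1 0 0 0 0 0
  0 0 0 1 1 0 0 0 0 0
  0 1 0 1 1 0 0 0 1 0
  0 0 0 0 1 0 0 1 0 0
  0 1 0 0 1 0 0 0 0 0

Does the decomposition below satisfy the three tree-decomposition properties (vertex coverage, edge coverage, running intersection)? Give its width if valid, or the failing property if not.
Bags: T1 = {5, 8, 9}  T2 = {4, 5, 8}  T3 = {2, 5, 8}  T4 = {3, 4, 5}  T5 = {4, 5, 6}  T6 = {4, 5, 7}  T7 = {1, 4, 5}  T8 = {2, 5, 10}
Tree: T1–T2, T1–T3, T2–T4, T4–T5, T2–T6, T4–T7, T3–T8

Yes; width 2.

Vertex coverage: the bags together contain {1, 2, 3, 4, 5, 6, 7, 8, 9, 10}, the full vertex set. Edge coverage: each edge of G has both endpoints in at least one bag. Running intersection: for every vertex, the bags containing it form a connected subtree. All three properties hold, so this is a valid tree decomposition of width max|bag| − 1 = 2, and hence tw(G) ≤ 2.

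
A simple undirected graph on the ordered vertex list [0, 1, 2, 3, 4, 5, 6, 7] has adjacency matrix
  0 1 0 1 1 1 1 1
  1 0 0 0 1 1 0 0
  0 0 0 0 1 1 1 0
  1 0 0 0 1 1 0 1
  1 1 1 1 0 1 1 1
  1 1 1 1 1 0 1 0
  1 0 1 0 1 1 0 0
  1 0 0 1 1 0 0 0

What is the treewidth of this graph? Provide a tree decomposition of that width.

The largest bag has 4 vertices, giving width 3; this decomposition certifies tw(G) ≤ 3. On the other hand G contains the 4-clique {0, 1, 4, 5}. A clique must lie in a single bag of any decomposition, so no decomposition can have width below 3. Combining the bounds, tw(G) = 3.

Treewidth 3.
One optimal decomposition is:
Bags: B1 = {0, 4, 5, 6}  B2 = {0, 3, 4, 5}  B3 = {0, 3, 4, 7}  B4 = {2, 4, 5, 6}  B5 = {0, 1, 4, 5}
Tree: B1–B2, B2–B3, B1–B4, B1–B5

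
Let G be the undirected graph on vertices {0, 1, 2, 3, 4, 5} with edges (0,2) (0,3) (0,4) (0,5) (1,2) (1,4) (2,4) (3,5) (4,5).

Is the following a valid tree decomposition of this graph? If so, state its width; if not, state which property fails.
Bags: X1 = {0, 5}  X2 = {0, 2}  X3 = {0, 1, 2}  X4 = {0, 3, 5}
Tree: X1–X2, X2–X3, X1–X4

No — vertex 4 appears in no bag.

A tree decomposition must satisfy three properties: every vertex lies in some bag; for every edge, both endpoints lie together in some bag; and for every vertex, the bags containing it form a connected subtree. Here vertex 4 appears in no bag, so the decomposition is invalid.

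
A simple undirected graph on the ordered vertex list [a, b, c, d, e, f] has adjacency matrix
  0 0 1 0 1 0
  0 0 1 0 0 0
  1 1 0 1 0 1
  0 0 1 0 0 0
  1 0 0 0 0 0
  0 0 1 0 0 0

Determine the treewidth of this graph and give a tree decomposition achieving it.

Treewidth 1.
Bags: B1 = {a, c}  B2 = {b, c}  B3 = {a, e}  B4 = {c, d}  B5 = {c, f}
Tree: B1–B2, B1–B3, B1–B4, B4–B5

Each bag holds 2 vertices, so the decomposition has width 1, which upper-bounds the treewidth. G has an edge, so its treewidth is at least 1. The upper and lower bounds meet at 1, so that is the treewidth.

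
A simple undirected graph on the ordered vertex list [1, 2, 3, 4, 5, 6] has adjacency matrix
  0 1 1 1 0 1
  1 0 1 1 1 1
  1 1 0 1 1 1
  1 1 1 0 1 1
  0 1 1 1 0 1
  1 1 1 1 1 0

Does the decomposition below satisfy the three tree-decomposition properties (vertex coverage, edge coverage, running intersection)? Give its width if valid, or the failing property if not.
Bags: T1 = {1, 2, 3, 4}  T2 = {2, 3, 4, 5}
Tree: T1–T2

No — vertex 6 appears in no bag.

A tree decomposition must satisfy three properties: every vertex lies in some bag; for every edge, both endpoints lie together in some bag; and for every vertex, the bags containing it form a connected subtree. Here vertex 6 appears in no bag, so the decomposition is invalid.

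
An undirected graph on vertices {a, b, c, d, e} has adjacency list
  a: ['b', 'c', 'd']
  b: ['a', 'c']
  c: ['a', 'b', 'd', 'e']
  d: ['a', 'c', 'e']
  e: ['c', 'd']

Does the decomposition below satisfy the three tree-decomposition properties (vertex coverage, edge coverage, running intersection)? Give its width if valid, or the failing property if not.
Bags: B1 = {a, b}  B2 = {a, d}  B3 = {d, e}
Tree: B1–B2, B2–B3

A tree decomposition must satisfy three properties: every vertex lies in some bag; for every edge, both endpoints lie together in some bag; and for every vertex, the bags containing it form a connected subtree. Here vertex c appears in no bag, so the decomposition is invalid.

No — vertex c appears in no bag.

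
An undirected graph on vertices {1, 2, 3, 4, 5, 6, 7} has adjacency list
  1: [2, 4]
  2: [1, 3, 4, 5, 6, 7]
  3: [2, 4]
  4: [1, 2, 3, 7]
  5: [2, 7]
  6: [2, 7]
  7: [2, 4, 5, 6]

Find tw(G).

A width-2 tree decomposition is:
Bags: B1 = {2, 4, 7}  B2 = {2, 5, 7}  B3 = {2, 3, 4}  B4 = {2, 6, 7}  B5 = {1, 2, 4}
Tree: B1–B2, B1–B3, B2–B4, B1–B5
Every bag has size at most 3, so the width is 3 − 1 = 2 and tw(G) ≤ 2. Conversely, {1, 2, 4} is a clique of size 3, and the vertices of any clique must share a bag in every tree decomposition; so some bag has ≥ 3 vertices and tw(G) ≥ 2. Combining the bounds, tw(G) = 2.

2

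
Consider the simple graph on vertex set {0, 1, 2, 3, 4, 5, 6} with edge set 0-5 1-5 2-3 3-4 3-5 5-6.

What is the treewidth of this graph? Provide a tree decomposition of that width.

The largest bag has 2 vertices, giving width 1; this decomposition certifies tw(G) ≤ 1. Since G has at least one edge (e.g. 0–5), it is not an edgeless graph, so tw(G) ≥ 1. Combining the bounds, tw(G) = 1.

Treewidth 1.
Bags: B1 = {0, 5}  B2 = {3, 5}  B3 = {5, 6}  B4 = {3, 4}  B5 = {2, 3}  B6 = {1, 5}
Tree: B1–B2, B2–B3, B2–B4, B4–B5, B2–B6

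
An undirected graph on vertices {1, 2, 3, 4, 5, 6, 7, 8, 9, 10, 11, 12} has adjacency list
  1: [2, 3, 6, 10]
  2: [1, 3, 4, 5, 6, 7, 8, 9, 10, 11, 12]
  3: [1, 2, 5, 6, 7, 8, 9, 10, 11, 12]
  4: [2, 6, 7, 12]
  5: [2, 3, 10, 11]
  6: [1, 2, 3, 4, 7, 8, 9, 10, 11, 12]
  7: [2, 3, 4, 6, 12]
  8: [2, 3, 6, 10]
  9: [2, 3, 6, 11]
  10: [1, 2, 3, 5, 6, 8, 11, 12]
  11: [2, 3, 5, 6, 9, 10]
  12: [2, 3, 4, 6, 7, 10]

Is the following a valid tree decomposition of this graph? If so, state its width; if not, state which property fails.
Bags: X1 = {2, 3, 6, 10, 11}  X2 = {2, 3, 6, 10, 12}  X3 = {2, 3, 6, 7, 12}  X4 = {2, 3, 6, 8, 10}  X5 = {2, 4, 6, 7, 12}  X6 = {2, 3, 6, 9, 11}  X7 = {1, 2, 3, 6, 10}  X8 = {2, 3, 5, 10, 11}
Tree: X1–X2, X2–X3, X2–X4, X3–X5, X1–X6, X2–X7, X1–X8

Every vertex of G appears in some bag (union = {1, 2, 3, 4, 5, 6, 7, 8, 9, 10, 11, 12}); every edge is covered by a bag; and for each vertex v the set of bags containing v is connected in the bag tree. The decomposition is therefore valid. The largest bag has 5 vertices, so the width is 4.

Yes; width 4.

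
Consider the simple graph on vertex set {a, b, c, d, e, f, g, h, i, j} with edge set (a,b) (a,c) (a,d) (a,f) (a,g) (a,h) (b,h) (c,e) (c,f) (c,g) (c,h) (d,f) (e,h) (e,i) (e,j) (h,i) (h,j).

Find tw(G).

A width-2 tree decomposition is:
Bags: B1 = {a, c, h}  B2 = {a, c, f}  B3 = {a, c, g}  B4 = {a, d, f}  B5 = {c, e, h}  B6 = {a, b, h}  B7 = {e, h, j}  B8 = {e, h, i}
Tree: B1–B2, B1–B3, B2–B4, B1–B5, B1–B6, B5–B7, B7–B8
Each bag holds 3 vertices, so the decomposition has width 2, which upper-bounds the treewidth. Conversely, {a, d, f} is a clique of size 3, and the vertices of any clique must share a bag in every tree decomposition; so some bag has ≥ 3 vertices and tw(G) ≥ 2. The upper and lower bounds meet at 2, so that is the treewidth.

2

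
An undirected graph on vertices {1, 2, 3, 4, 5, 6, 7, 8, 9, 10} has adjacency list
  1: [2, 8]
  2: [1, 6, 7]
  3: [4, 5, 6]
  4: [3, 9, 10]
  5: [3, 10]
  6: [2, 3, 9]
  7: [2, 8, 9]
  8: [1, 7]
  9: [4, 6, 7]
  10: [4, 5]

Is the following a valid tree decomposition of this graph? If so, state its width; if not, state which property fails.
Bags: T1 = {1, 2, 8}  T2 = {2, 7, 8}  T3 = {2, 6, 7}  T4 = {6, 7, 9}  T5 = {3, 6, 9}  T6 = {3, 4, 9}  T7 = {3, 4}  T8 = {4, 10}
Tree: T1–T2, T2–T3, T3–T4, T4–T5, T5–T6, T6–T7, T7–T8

No — vertex 5 appears in no bag.

A tree decomposition must satisfy three properties: every vertex lies in some bag; for every edge, both endpoints lie together in some bag; and for every vertex, the bags containing it form a connected subtree. Here vertex 5 appears in no bag, so the decomposition is invalid.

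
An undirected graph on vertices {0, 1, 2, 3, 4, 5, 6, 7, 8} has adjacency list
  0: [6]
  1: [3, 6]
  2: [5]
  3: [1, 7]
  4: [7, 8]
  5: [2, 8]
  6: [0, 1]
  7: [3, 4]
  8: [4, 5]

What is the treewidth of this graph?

A width-1 tree decomposition is:
Bags: B1 = {2, 5}  B2 = {5, 8}  B3 = {4, 8}  B4 = {4, 7}  B5 = {3, 7}  B6 = {1, 3}  B7 = {1, 6}  B8 = {0, 6}
Tree: B1–B2, B2–B3, B3–B4, B4–B5, B5–B6, B6–B7, B7–B8
The largest bag has 2 vertices, giving width 1; this decomposition certifies tw(G) ≤ 1. Any graph with an edge has treewidth ≥ 1, and G has the edge 2–5. Therefore the treewidth is 1.

1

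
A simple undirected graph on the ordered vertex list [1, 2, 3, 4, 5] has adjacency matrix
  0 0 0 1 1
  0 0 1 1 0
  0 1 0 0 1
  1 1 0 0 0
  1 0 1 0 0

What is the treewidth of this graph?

A width-2 tree decomposition is:
Bags: B1 = {1, 3, 5}  B2 = {1, 2, 3}  B3 = {1, 2, 4}
Tree: B1–B2, B2–B3
Every bag has size at most 3, so the width is 3 − 1 = 2 and tw(G) ≤ 2. The edges 1–5–3–2–4–1 form a cycle, so G is not a tree and its treewidth is at least 2. Therefore the treewidth is 2.

2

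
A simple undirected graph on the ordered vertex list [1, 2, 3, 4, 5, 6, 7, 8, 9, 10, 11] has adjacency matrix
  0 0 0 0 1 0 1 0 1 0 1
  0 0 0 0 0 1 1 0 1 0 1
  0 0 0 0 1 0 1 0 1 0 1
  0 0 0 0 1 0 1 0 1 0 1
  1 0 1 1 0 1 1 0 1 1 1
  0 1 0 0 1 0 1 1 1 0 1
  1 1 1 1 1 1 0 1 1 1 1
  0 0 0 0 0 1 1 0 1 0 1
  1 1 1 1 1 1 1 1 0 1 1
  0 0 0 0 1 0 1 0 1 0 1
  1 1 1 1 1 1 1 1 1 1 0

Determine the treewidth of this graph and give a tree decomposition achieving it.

Treewidth 4.
Bags: B1 = {3, 5, 7, 9, 11}  B2 = {5, 6, 7, 9, 11}  B3 = {1, 5, 7, 9, 11}  B4 = {2, 6, 7, 9, 11}  B5 = {6, 7, 8, 9, 11}  B6 = {4, 5, 7, 9, 11}  B7 = {5, 7, 9, 10, 11}
Tree: B1–B2, B2–B3, B2–B4, B4–B5, B3–B6, B1–B7

Every bag has size at most 5, so the width is 5 − 1 = 4 and tw(G) ≤ 4. On the other hand G contains the 5-clique {6, 7, 8, 9, 11}. A clique must lie in a single bag of any decomposition, so no decomposition can have width below 4. Hence tw(G) = 4 exactly.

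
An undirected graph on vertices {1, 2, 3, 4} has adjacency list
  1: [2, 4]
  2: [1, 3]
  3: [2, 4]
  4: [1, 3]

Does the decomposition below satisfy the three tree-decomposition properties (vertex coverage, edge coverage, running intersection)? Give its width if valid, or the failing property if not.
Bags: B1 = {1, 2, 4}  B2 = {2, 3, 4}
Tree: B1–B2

Every vertex of G appears in some bag (union = {1, 2, 3, 4}); every edge is covered by a bag; and for each vertex v the set of bags containing v is connected in the bag tree. The decomposition is therefore valid. The largest bag has 3 vertices, so the width is 2.

Yes; width 2.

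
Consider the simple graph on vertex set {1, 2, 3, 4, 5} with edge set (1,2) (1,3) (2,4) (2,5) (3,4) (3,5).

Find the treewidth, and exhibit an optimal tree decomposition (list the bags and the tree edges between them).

Treewidth 2.
One optimal decomposition is:
Bags: B1 = {2, 3, 5}  B2 = {2, 3, 4}  B3 = {1, 2, 3}
Tree: B1–B2, B2–B3

Every bag has size at most 3, so the width is 3 − 1 = 2 and tw(G) ≤ 2. The edges 5–3–4–2–5 form a cycle, so G is not a tree and its treewidth is at least 2. Therefore the treewidth is 2.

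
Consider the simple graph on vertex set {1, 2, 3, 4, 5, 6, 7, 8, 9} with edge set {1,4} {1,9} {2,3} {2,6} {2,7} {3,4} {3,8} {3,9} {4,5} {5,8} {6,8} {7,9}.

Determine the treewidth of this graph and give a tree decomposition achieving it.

Treewidth 3.
Bags: B1 = {1, 4, 5, 8}  B2 = {1, 3, 4, 8}  B3 = {1, 3, 8, 9}  B4 = {3, 6, 8, 9}  B5 = {2, 3, 6, 9}  B6 = {2, 6, 7, 9}
Tree: B1–B2, B2–B3, B3–B4, B4–B5, B5–B6

The largest bag has 4 vertices, giving width 3; this decomposition certifies tw(G) ≤ 3. For the lower bound: the 4 vertex sets {1,4,5}, {8}, {3}, {2,6,7,9} are disjoint, each induces a connected subgraph, and every pair is joined by at least one edge of G. Contracting each set to a single vertex therefore yields K_{4} as a minor, and since treewidth is minor-monotone, tw(G) ≥ tw(K_{4}) = 3. Therefore the treewidth is 3.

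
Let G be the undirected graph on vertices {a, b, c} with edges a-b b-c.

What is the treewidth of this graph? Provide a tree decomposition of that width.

Each bag holds 2 vertices, so the decomposition has width 1, which upper-bounds the treewidth. Since G has at least one edge (e.g. b–c), it is not an edgeless graph, so tw(G) ≥ 1. Combining the bounds, tw(G) = 1.

Treewidth 1.
One such decomposition:
Bags: B1 = {b, c}  B2 = {a, b}
Tree: B1–B2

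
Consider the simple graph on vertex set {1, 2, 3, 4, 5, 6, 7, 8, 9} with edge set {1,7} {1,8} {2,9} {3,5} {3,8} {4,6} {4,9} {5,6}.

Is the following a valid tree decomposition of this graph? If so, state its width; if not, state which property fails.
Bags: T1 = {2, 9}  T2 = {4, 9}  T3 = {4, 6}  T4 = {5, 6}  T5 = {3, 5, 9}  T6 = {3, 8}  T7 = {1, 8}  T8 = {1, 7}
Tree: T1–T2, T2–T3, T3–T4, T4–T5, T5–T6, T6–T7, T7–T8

A tree decomposition must satisfy three properties: every vertex lies in some bag; for every edge, both endpoints lie together in some bag; and for every vertex, the bags containing it form a connected subtree. Here bags containing vertex 9 are not connected in the tree, so the decomposition is invalid.

No — bags containing vertex 9 are not connected in the tree.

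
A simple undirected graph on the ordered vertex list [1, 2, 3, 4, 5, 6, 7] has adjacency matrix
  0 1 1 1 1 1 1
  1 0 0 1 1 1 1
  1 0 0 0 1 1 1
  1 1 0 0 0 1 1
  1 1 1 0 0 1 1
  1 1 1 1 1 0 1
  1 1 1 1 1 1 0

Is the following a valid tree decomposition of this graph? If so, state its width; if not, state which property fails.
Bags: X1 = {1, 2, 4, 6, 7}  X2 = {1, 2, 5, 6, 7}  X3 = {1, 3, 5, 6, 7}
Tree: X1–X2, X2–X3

Vertex coverage: the bags together contain {1, 2, 3, 4, 5, 6, 7}, the full vertex set. Edge coverage: each edge of G has both endpoints in at least one bag. Running intersection: for every vertex, the bags containing it form a connected subtree. All three properties hold, so this is a valid tree decomposition of width max|bag| − 1 = 4, and hence tw(G) ≤ 4.

Yes; width 4.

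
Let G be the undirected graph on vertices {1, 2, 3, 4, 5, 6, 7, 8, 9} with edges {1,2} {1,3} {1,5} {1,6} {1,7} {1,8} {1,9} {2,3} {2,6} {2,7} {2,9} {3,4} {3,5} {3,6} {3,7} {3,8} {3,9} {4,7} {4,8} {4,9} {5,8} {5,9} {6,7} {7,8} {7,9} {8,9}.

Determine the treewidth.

4

A width-4 tree decomposition is:
Bags: B1 = {1, 2, 3, 7, 9}  B2 = {1, 2, 3, 6, 7}  B3 = {1, 3, 7, 8, 9}  B4 = {1, 3, 5, 8, 9}  B5 = {3, 4, 7, 8, 9}
Tree: B1–B2, B1–B3, B3–B4, B3–B5
The largest bag has 5 vertices, giving width 4; this decomposition certifies tw(G) ≤ 4. Conversely, {1, 3, 5, 8, 9} is a clique of size 5, and the vertices of any clique must share a bag in every tree decomposition; so some bag has ≥ 5 vertices and tw(G) ≥ 4. Therefore the treewidth is 4.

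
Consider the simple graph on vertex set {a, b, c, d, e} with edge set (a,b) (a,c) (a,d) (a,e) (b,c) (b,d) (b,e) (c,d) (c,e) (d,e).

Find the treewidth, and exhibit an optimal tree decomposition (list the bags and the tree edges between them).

Treewidth 4.
One such decomposition:
Bags: B1 = {a, b, c, d, e}
Tree: (single bag)

A single bag containing all 5 vertices is trivially a valid decomposition of width 4. Conversely, {a, b, c, d, e} is a clique of size 5, and the vertices of any clique must share a bag in every tree decomposition; so some bag has ≥ 5 vertices and tw(G) ≥ 4. Combining the bounds, tw(G) = 4.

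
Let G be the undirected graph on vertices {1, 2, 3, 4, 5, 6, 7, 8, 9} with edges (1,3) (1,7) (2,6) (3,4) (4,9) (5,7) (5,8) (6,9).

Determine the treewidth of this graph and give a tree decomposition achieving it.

Every bag has size at most 2, so the width is 2 − 1 = 1 and tw(G) ≤ 1. Since G has at least one edge (e.g. 8–5), it is not an edgeless graph, so tw(G) ≥ 1. Therefore the treewidth is 1.

Treewidth 1.
Bags: B1 = {5, 8}  B2 = {5, 7}  B3 = {1, 7}  B4 = {1, 3}  B5 = {3, 4}  B6 = {4, 9}  B7 = {6, 9}  B8 = {2, 6}
Tree: B1–B2, B2–B3, B3–B4, B4–B5, B5–B6, B6–B7, B7–B8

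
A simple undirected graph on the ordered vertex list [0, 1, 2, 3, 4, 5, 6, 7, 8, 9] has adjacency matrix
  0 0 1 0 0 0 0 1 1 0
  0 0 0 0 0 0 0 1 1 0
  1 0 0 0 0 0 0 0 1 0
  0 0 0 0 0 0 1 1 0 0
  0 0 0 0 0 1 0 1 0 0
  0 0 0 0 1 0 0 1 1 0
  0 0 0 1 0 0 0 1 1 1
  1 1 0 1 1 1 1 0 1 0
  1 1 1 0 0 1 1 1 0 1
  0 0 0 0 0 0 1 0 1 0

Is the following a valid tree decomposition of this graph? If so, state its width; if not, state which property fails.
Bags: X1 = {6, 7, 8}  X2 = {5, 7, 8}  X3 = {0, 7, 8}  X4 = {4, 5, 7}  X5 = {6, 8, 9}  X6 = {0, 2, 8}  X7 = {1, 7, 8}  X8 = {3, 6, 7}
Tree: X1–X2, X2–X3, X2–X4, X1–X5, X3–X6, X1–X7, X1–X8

Checking the three conditions: (i) the bags cover all of {0, 1, 2, 3, 4, 5, 6, 7, 8, 9}; (ii) for each edge, some bag contains both endpoints; (iii) the bags containing any fixed vertex form a subtree. All hold, so the decomposition is valid with width 3 − 1 = 2.

Yes; width 2.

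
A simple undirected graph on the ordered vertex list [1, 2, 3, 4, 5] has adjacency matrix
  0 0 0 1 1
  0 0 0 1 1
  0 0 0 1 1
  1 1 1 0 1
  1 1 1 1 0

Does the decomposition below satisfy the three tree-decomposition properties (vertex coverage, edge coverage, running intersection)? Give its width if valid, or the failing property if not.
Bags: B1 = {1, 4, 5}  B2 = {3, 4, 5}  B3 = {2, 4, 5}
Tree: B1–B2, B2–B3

Vertex coverage: the bags together contain {1, 2, 3, 4, 5}, the full vertex set. Edge coverage: each edge of G has both endpoints in at least one bag. Running intersection: for every vertex, the bags containing it form a connected subtree. All three properties hold, so this is a valid tree decomposition of width max|bag| − 1 = 2, and hence tw(G) ≤ 2.

Yes; width 2.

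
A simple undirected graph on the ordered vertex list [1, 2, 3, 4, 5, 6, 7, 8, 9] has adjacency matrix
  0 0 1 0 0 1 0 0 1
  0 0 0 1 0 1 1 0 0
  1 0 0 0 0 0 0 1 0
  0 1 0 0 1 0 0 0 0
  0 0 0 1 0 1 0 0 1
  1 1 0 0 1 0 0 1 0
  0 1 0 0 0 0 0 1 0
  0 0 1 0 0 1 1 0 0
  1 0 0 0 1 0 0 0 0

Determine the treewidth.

3

A width-3 tree decomposition is:
Bags: B1 = {1, 3, 8, 9}  B2 = {1, 6, 8, 9}  B3 = {5, 6, 8, 9}  B4 = {5, 6, 7, 8}  B5 = {2, 5, 6, 7}  B6 = {2, 4, 5, 7}
Tree: B1–B2, B2–B3, B3–B4, B4–B5, B5–B6
Every bag has size at most 4, so the width is 4 − 1 = 3 and tw(G) ≤ 3. For the lower bound: the 4 vertex sets {1,3,9}, {8}, {6}, {2,4,5,7} are disjoint, each induces a connected subgraph, and every pair is joined by at least one edge of G. Contracting each set to a single vertex therefore yields K_{4} as a minor, and since treewidth is minor-monotone, tw(G) ≥ tw(K_{4}) = 3. Combining the bounds, tw(G) = 3.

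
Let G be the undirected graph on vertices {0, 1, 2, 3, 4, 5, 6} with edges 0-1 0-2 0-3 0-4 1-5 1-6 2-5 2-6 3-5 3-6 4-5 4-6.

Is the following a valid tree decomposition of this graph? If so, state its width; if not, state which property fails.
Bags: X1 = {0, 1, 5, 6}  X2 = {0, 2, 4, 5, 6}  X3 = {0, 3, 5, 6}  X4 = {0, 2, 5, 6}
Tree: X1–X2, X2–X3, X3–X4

No — bags containing vertex 2 are not connected in the tree.

A tree decomposition must satisfy three properties: every vertex lies in some bag; for every edge, both endpoints lie together in some bag; and for every vertex, the bags containing it form a connected subtree. Here bags containing vertex 2 are not connected in the tree, so the decomposition is invalid.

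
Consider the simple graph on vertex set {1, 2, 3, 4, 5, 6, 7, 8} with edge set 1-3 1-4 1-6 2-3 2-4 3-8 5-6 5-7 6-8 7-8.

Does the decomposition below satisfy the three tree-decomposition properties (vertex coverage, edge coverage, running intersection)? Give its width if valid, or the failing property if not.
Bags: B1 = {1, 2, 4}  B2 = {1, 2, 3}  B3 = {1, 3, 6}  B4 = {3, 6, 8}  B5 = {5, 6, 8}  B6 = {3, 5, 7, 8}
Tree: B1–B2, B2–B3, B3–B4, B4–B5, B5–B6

No — bags containing vertex 3 are not connected in the tree.

A tree decomposition must satisfy three properties: every vertex lies in some bag; for every edge, both endpoints lie together in some bag; and for every vertex, the bags containing it form a connected subtree. Here bags containing vertex 3 are not connected in the tree, so the decomposition is invalid.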